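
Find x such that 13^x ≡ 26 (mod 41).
7

Baby-step giant-step with step n = ⌈√41⌉ = 7.
Baby steps 13^j mod 41 (j:value) for j=0..6: 0:1, 1:13, 2:5, 3:24, 4:25, 5:38, 6:2.
Giant-step multiplier: 13^(-7) ≡ 13^(40-7) = 13^33 ≡ 30 (mod 41).
Giant steps γ_i = 26·30^i mod 41: γ_0=26, γ_1=1 (in table at j=0).
x = i·n + j = 1·7 + 0 = 7.
Check: 13^7 ≡ 26 (mod 41).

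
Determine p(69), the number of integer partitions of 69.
3554345

p(n) counts ways to write n as a sum of positive integers (order ignored).
Euler's pentagonal recurrence: p(k) = p(k-1) + p(k-2) - p(k-5) - p(k-7) + p(k-12) + p(k-15) - ... (offsets j(3j∓1)/2, signs ++--, p(0)=1, p(<0)=0).
DP table for k = 0..68: p(0)=1, p(1)=1, p(2)=2, p(3)=3, p(4)=5, p(5)=7, p(6)=11, p(7)=15, p(8)=22, p(9)=30, p(10)=42, p(11)=56, p(12)=77, p(13)=101, p(14)=135, p(15)=176, p(16)=231, p(17)=297, p(18)=385, p(19)=490, p(20)=627, p(21)=792, p(22)=1002, p(23)=1255, p(24)=1575, p(25)=1958, p(26)=2436, p(27)=3010, p(28)=3718, p(29)=4565, p(30)=5604, p(31)=6842, p(32)=8349, p(33)=10143, p(34)=12310, p(35)=14883, p(36)=17977, p(37)=21637, p(38)=26015, p(39)=31185, p(40)=37338, p(41)=44583, p(42)=53174, p(43)=63261, p(44)=75175, p(45)=89134, p(46)=105558, p(47)=124754, p(48)=147273, p(49)=173525, p(50)=204226, p(51)=239943, p(52)=281589, p(53)=329931, p(54)=386155, p(55)=451276, p(56)=526823, p(57)=614154, p(58)=715220, p(59)=831820, p(60)=966467, p(61)=1121505, p(62)=1300156, p(63)=1505499, p(64)=1741630, p(65)=2012558, p(66)=2323520, p(67)=2679689, p(68)=3087735.
Final step: p(69) = p(68) + p(67) - p(64) - p(62) + p(57) + p(54) - p(47) - p(43) + p(34) + p(29) - p(18) - p(12)
= 3087735 + 2679689 - 1741630 - 1300156 + 614154 + 386155 - 124754 - 63261 + 12310 + 4565 - 385 - 77
= 3554345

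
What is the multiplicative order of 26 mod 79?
39

79 is prime, so ord(26) divides φ(79) = 78.
Divisors of 78: 1, 2, 3, 6, 13, 26, 39, 78.
Repeated squaring: 26^1 ≡ 26, 26^2 ≡ 44, 26^4 ≡ 40, 26^8 ≡ 20, 26^16 ≡ 5, 26^32 ≡ 25, 26^64 ≡ 72 (mod 79).
Test 26^d mod 79 for each divisor d in increasing order:
26^1 ≡ 26
26^2 ≡ 44
26^3 = 26^2·26^1 ≡ 38
26^6 = 26^4·26^2 ≡ 22
26^13 = 26^8·26^4·26^1 ≡ 23
26^26 = 26^16·26^8·26^2 ≡ 55
26^39 = 26^32·26^4·26^2·26^1 ≡ 1  ← first divisor giving 1
The order is 39.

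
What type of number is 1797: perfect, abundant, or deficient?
deficient

Proper divisors of 1797: sum = 1 + 3 + 599 = 603
Since 603 < 1797, 1797 is deficient.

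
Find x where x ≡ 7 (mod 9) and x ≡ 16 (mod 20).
16

Using Chinese Remainder Theorem:
M = 9 × 20 = 180
M1 = 20, M2 = 9
y1 = 20^(-1) mod 9 = 5
y2 = 9^(-1) mod 20 = 9
x = (7×20×5 + 16×9×9) mod 180 = 16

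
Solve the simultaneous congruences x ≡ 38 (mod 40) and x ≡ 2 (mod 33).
398

Using Chinese Remainder Theorem:
M = 40 × 33 = 1320
M1 = 33, M2 = 40
y1 = 33^(-1) mod 40 = 17
y2 = 40^(-1) mod 33 = 19
x = (38×33×17 + 2×40×19) mod 1320 = 398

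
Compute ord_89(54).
88

89 is prime, so ord(54) divides φ(89) = 88.
Divisors of 88: 1, 2, 4, 8, 11, 22, 44, 88.
Repeated squaring: 54^1 ≡ 54, 54^2 ≡ 68, 54^4 ≡ 85, 54^8 ≡ 16, 54^16 ≡ 78, 54^32 ≡ 32, 54^64 ≡ 45 (mod 89).
Test 54^d mod 89 for each divisor d in increasing order:
54^1 ≡ 54
54^2 ≡ 68
54^4 ≡ 85
54^8 ≡ 16
54^11 = 54^8·54^2·54^1 ≡ 12
54^22 = 54^16·54^4·54^2 ≡ 55
54^44 = 54^32·54^8·54^4 ≡ 88
54^88 = 54^64·54^16·54^8 ≡ 1  ← first divisor giving 1
The order is 88.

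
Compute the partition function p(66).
2323520

p(n) counts ways to write n as a sum of positive integers (order ignored).
Euler's pentagonal recurrence: p(k) = p(k-1) + p(k-2) - p(k-5) - p(k-7) + p(k-12) + p(k-15) - ... (offsets j(3j∓1)/2, signs ++--, p(0)=1, p(<0)=0).
DP table for k = 0..65: p(0)=1, p(1)=1, p(2)=2, p(3)=3, p(4)=5, p(5)=7, p(6)=11, p(7)=15, p(8)=22, p(9)=30, p(10)=42, p(11)=56, p(12)=77, p(13)=101, p(14)=135, p(15)=176, p(16)=231, p(17)=297, p(18)=385, p(19)=490, p(20)=627, p(21)=792, p(22)=1002, p(23)=1255, p(24)=1575, p(25)=1958, p(26)=2436, p(27)=3010, p(28)=3718, p(29)=4565, p(30)=5604, p(31)=6842, p(32)=8349, p(33)=10143, p(34)=12310, p(35)=14883, p(36)=17977, p(37)=21637, p(38)=26015, p(39)=31185, p(40)=37338, p(41)=44583, p(42)=53174, p(43)=63261, p(44)=75175, p(45)=89134, p(46)=105558, p(47)=124754, p(48)=147273, p(49)=173525, p(50)=204226, p(51)=239943, p(52)=281589, p(53)=329931, p(54)=386155, p(55)=451276, p(56)=526823, p(57)=614154, p(58)=715220, p(59)=831820, p(60)=966467, p(61)=1121505, p(62)=1300156, p(63)=1505499, p(64)=1741630, p(65)=2012558.
Final step: p(66) = p(65) + p(64) - p(61) - p(59) + p(54) + p(51) - p(44) - p(40) + p(31) + p(26) - p(15) - p(9)
= 2012558 + 1741630 - 1121505 - 831820 + 386155 + 239943 - 75175 - 37338 + 6842 + 2436 - 176 - 30
= 2323520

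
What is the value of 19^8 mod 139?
107

Repeated squaring. Binary of 8 = 1000.
19^1 ≡ 19 (mod 139); 19^2 ≡ 83 (mod 139); 19^4 ≡ 78 (mod 139); 19^8 ≡ 107 (mod 139)
19^8 = 19^8 ≡ 107 (mod 139)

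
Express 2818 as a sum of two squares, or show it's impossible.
3² + 53² (a=3, b=53)

Factorization: 2818 = 2 × 1409
By Fermat: n is sum of two squares iff every prime p ≡ 3 (mod 4) appears to even power.
All primes ≡ 3 (mod 4) appear to even power.
Search a = 0, 1, 2, … for 2818 - a² a perfect square: first hit at a = 3: 2818 - 9 = 2809 = 53².
2818 = 3² + 53² = 9 + 2809 ✓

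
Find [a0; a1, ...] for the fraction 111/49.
[2; 3, 1, 3, 3]

Euclidean algorithm steps:
111 = 2 × 49 + 13
49 = 3 × 13 + 10
13 = 1 × 10 + 3
10 = 3 × 3 + 1
3 = 3 × 1 + 0
Continued fraction: [2; 3, 1, 3, 3]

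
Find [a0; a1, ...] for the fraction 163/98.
[1; 1, 1, 1, 32]

Euclidean algorithm steps:
163 = 1 × 98 + 65
98 = 1 × 65 + 33
65 = 1 × 33 + 32
33 = 1 × 32 + 1
32 = 32 × 1 + 0
Continued fraction: [1; 1, 1, 1, 32]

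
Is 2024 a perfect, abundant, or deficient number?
abundant

Proper divisors of 2024: sum = 1 + 2 + 4 + 8 + 11 + 22 + 23 + 44 + 46 + 88 + 92 + 184 + 253 + 506 + 1012 = 2296
Since 2296 > 2024, 2024 is abundant.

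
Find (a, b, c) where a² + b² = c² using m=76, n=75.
(151, 11400, 11401)

Euclid's formula: a = m² - n², b = 2mn, c = m² + n²
m = 76, n = 75
a = 76² - 75² = 5776 - 5625 = 151
b = 2 × 76 × 75 = 11400
c = 76² + 75² = 5776 + 5625 = 11401
Verification: 151² + 11400² = 22801 + 129960000 = 129982801 = 11401² ✓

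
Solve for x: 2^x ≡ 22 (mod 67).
60

Baby-step giant-step with step n = ⌈√67⌉ = 9.
Baby steps 2^j mod 67 (j:value) for j=0..8: 0:1, 1:2, 2:4, 3:8, 4:16, 5:32, 6:64, 7:61, 8:55.
Giant-step multiplier: 2^(-9) ≡ 2^(66-9) = 2^57 ≡ 53 (mod 67).
Giant steps γ_i = 22·53^i mod 67: γ_0=22, γ_1=27, γ_2=24, γ_3=66, γ_4=14, γ_5=5, γ_6=64 (in table at j=6).
x = i·n + j = 6·9 + 6 = 60.
Check: 2^60 ≡ 22 (mod 67).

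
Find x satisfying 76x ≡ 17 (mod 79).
x ≡ 47 (mod 79)

gcd(76, 79) = 1, which divides 17, so solutions exist.
Find 76^(-1) mod 79 by the extended Euclidean algorithm:
79 = 1 × 76 + 3  ⟹  3 = (1)·79 + (-1)·76
76 = 25 × 3 + 1  ⟹  1 = (-25)·79 + (26)·76
So (26)·76 ≡ 1 (mod 79), i.e. 76^(-1) ≡ 26 (mod 79).
x ≡ 26 × 17 = 442 ≡ 47 (mod 79).
Check: 76 × 47 = 3572 ≡ 17 (mod 79).
Unique solution: x ≡ 47 (mod 79)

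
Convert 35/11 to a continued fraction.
[3; 5, 2]

Euclidean algorithm steps:
35 = 3 × 11 + 2
11 = 5 × 2 + 1
2 = 2 × 1 + 0
Continued fraction: [3; 5, 2]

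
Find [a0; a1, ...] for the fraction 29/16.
[1; 1, 4, 3]

Euclidean algorithm steps:
29 = 1 × 16 + 13
16 = 1 × 13 + 3
13 = 4 × 3 + 1
3 = 3 × 1 + 0
Continued fraction: [1; 1, 4, 3]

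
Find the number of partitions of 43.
63261

p(n) counts ways to write n as a sum of positive integers (order ignored).
Euler's pentagonal recurrence: p(k) = p(k-1) + p(k-2) - p(k-5) - p(k-7) + p(k-12) + p(k-15) - ... (offsets j(3j∓1)/2, signs ++--, p(0)=1, p(<0)=0).
DP table for k = 0..42: p(0)=1, p(1)=1, p(2)=2, p(3)=3, p(4)=5, p(5)=7, p(6)=11, p(7)=15, p(8)=22, p(9)=30, p(10)=42, p(11)=56, p(12)=77, p(13)=101, p(14)=135, p(15)=176, p(16)=231, p(17)=297, p(18)=385, p(19)=490, p(20)=627, p(21)=792, p(22)=1002, p(23)=1255, p(24)=1575, p(25)=1958, p(26)=2436, p(27)=3010, p(28)=3718, p(29)=4565, p(30)=5604, p(31)=6842, p(32)=8349, p(33)=10143, p(34)=12310, p(35)=14883, p(36)=17977, p(37)=21637, p(38)=26015, p(39)=31185, p(40)=37338, p(41)=44583, p(42)=53174.
Final step: p(43) = p(42) + p(41) - p(38) - p(36) + p(31) + p(28) - p(21) - p(17) + p(8) + p(3)
= 53174 + 44583 - 26015 - 17977 + 6842 + 3718 - 792 - 297 + 22 + 3
= 63261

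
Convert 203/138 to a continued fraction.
[1; 2, 8, 8]

Euclidean algorithm steps:
203 = 1 × 138 + 65
138 = 2 × 65 + 8
65 = 8 × 8 + 1
8 = 8 × 1 + 0
Continued fraction: [1; 2, 8, 8]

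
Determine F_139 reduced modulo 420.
341

Matrix identity: Q^n = [[F_(n+1), F_n], [F_n, F_(n-1)]] with Q = [[1,1],[1,0]].
n = 139 = 10001011₂. Square-and-multiply, entries mod 420:
Q^1 = [[1,1],[1,0]]
Q^2 = (Q^1)² = [[2,1],[1,1]]
Q^4 = (Q^2)² = [[5,3],[3,2]]
Q^8 = (Q^4)² = [[34,21],[21,13]]
Q^17 = (Q^8)²·Q = [[64,337],[337,147]]
Q^34 = (Q^17)² = [[65,127],[127,358]]
Q^69 = (Q^34)²·Q = [[155,194],[194,381]]
Q^139 = (Q^69)²·Q = [[165,341],[341,244]]
F_139 mod 420 = Q^139[0][1] = 341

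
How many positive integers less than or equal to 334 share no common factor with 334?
166

334 = 2 × 167
φ(n) = n × ∏(1 - 1/p) for each prime p dividing n
φ(334) = 334 × (1 - 1/2) × (1 - 1/167) = 166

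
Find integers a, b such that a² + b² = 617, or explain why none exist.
16² + 19² (a=16, b=19)

Factorization: 617 = 617
By Fermat: n is sum of two squares iff every prime p ≡ 3 (mod 4) appears to even power.
All primes ≡ 3 (mod 4) appear to even power.
Search a = 0, 1, 2, … for 617 - a² a perfect square: first hit at a = 16: 617 - 256 = 361 = 19².
617 = 16² + 19² = 256 + 361 ✓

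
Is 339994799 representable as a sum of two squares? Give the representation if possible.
Not possible

Factorization: 339994799 = 73 × 167^3
By Fermat: n is sum of two squares iff every prime p ≡ 3 (mod 4) appears to even power.
Prime(s) ≡ 3 (mod 4) with odd exponent: [(167, 3)]
Therefore 339994799 cannot be expressed as a² + b².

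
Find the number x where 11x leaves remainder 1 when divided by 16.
3

gcd(11, 16) = 1, so the inverse exists.
Extended Euclidean algorithm on (16, 11):
16 = 1 × 11 + 5  ⟹  5 = (1)·16 + (-1)·11
11 = 2 × 5 + 1  ⟹  1 = (-2)·16 + (3)·11
So (3)·11 ≡ 1 (mod 16), i.e. 11^(-1) ≡ 3 (mod 16).
Check: 11 × 3 = 33 ≡ 1 (mod 16)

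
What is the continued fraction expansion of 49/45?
[1; 11, 4]

Euclidean algorithm steps:
49 = 1 × 45 + 4
45 = 11 × 4 + 1
4 = 4 × 1 + 0
Continued fraction: [1; 11, 4]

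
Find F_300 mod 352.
176

Matrix identity: Q^n = [[F_(n+1), F_n], [F_n, F_(n-1)]] with Q = [[1,1],[1,0]].
n = 300 = 100101100₂. Square-and-multiply, entries mod 352:
Q^1 = [[1,1],[1,0]]
Q^2 = (Q^1)² = [[2,1],[1,1]]
Q^4 = (Q^2)² = [[5,3],[3,2]]
Q^9 = (Q^4)²·Q = [[55,34],[34,21]]
Q^18 = (Q^9)² = [[309,120],[120,189]]
Q^37 = (Q^18)²·Q = [[329,57],[57,272]]
Q^75 = (Q^37)²·Q = [[19,258],[258,113]]
Q^150 = (Q^75)² = [[45,264],[264,133]]
Q^300 = (Q^150)² = [[265,176],[176,89]]
F_300 mod 352 = Q^300[0][1] = 176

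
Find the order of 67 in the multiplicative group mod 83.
82

83 is prime, so ord(67) divides φ(83) = 82.
Divisors of 82: 1, 2, 41, 82.
Repeated squaring: 67^1 ≡ 67, 67^2 ≡ 7, 67^4 ≡ 49, 67^8 ≡ 77, 67^16 ≡ 36, 67^32 ≡ 51, 67^64 ≡ 28 (mod 83).
Test 67^d mod 83 for each divisor d in increasing order:
67^1 ≡ 67
67^2 ≡ 7
67^41 = 67^32·67^8·67^1 ≡ 82
67^82 = 67^64·67^16·67^2 ≡ 1  ← first divisor giving 1
The order is 82.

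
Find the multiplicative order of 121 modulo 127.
63

127 is prime, so ord(121) divides φ(127) = 126.
Divisors of 126: 1, 2, 3, 6, 7, 9, 14, 18, 21, 42, 63, 126.
Repeated squaring: 121^1 ≡ 121, 121^2 ≡ 36, 121^4 ≡ 26, 121^8 ≡ 41, 121^16 ≡ 30, 121^32 ≡ 11, 121^64 ≡ 121 (mod 127).
Test 121^d mod 127 for each divisor d in increasing order:
121^1 ≡ 121
121^2 ≡ 36
121^3 = 121^2·121^1 ≡ 38
121^6 = 121^4·121^2 ≡ 47
121^7 = 121^4·121^2·121^1 ≡ 99
121^9 = 121^8·121^1 ≡ 8
121^14 = 121^8·121^4·121^2 ≡ 22
121^18 = 121^16·121^2 ≡ 64
121^21 = 121^16·121^4·121^1 ≡ 19
121^42 = 121^32·121^8·121^2 ≡ 107
121^63 = 121^32·121^16·121^8·121^4·121^2·121^1 ≡ 1  ← first divisor giving 1
The order is 63.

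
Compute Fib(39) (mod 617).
401

Matrix identity: Q^n = [[F_(n+1), F_n], [F_n, F_(n-1)]] with Q = [[1,1],[1,0]].
n = 39 = 100111₂. Square-and-multiply, entries mod 617:
Q^1 = [[1,1],[1,0]]
Q^2 = (Q^1)² = [[2,1],[1,1]]
Q^4 = (Q^2)² = [[5,3],[3,2]]
Q^9 = (Q^4)²·Q = [[55,34],[34,21]]
Q^19 = (Q^9)²·Q = [[595,479],[479,116]]
Q^39 = (Q^19)²·Q = [[386,401],[401,602]]
F_39 mod 617 = Q^39[0][1] = 401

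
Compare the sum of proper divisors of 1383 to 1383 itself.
deficient

Proper divisors of 1383: sum = 1 + 3 + 461 = 465
Since 465 < 1383, 1383 is deficient.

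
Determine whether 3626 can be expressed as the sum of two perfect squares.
35² + 49² (a=35, b=49)

Factorization: 3626 = 2 × 7^2 × 37
By Fermat: n is sum of two squares iff every prime p ≡ 3 (mod 4) appears to even power.
All primes ≡ 3 (mod 4) appear to even power.
Search a = 0, 1, 2, … for 3626 - a² a perfect square: first hit at a = 35: 3626 - 1225 = 2401 = 49².
3626 = 35² + 49² = 1225 + 2401 ✓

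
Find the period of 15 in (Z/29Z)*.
28

29 is prime, so ord(15) divides φ(29) = 28.
Divisors of 28: 1, 2, 4, 7, 14, 28.
Repeated squaring: 15^1 ≡ 15, 15^2 ≡ 22, 15^4 ≡ 20, 15^8 ≡ 23, 15^16 ≡ 7 (mod 29).
Test 15^d mod 29 for each divisor d in increasing order:
15^1 ≡ 15
15^2 ≡ 22
15^4 ≡ 20
15^7 = 15^4·15^2·15^1 ≡ 17
15^14 = 15^8·15^4·15^2 ≡ 28
15^28 = 15^16·15^8·15^4 ≡ 1  ← first divisor giving 1
The order is 28.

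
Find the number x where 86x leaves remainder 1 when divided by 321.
56

gcd(86, 321) = 1, so the inverse exists.
Extended Euclidean algorithm on (321, 86):
321 = 3 × 86 + 63  ⟹  63 = (1)·321 + (-3)·86
86 = 1 × 63 + 23  ⟹  23 = (-1)·321 + (4)·86
63 = 2 × 23 + 17  ⟹  17 = (3)·321 + (-11)·86
23 = 1 × 17 + 6  ⟹  6 = (-4)·321 + (15)·86
17 = 2 × 6 + 5  ⟹  5 = (11)·321 + (-41)·86
6 = 1 × 5 + 1  ⟹  1 = (-15)·321 + (56)·86
So (56)·86 ≡ 1 (mod 321), i.e. 86^(-1) ≡ 56 (mod 321).
Check: 86 × 56 = 4816 ≡ 1 (mod 321)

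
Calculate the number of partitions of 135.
9035836076

p(n) counts ways to write n as a sum of positive integers (order ignored).
Euler's pentagonal recurrence: p(k) = p(k-1) + p(k-2) - p(k-5) - p(k-7) + p(k-12) + p(k-15) - ... (offsets j(3j∓1)/2, signs ++--, p(0)=1, p(<0)=0).
DP table for k = 0..134: p(0)=1, p(1)=1, p(2)=2, p(3)=3, p(4)=5, p(5)=7, p(6)=11, p(7)=15, p(8)=22, p(9)=30, p(10)=42, p(11)=56, p(12)=77, p(13)=101, p(14)=135, p(15)=176, p(16)=231, p(17)=297, p(18)=385, p(19)=490, p(20)=627, p(21)=792, p(22)=1002, p(23)=1255, p(24)=1575, p(25)=1958, p(26)=2436, p(27)=3010, p(28)=3718, p(29)=4565, p(30)=5604, p(31)=6842, p(32)=8349, p(33)=10143, p(34)=12310, p(35)=14883, p(36)=17977, p(37)=21637, p(38)=26015, p(39)=31185, p(40)=37338, p(41)=44583, p(42)=53174, p(43)=63261, p(44)=75175, p(45)=89134, p(46)=105558, p(47)=124754, p(48)=147273, p(49)=173525, p(50)=204226, p(51)=239943, p(52)=281589, p(53)=329931, p(54)=386155, p(55)=451276, p(56)=526823, p(57)=614154, p(58)=715220, p(59)=831820, p(60)=966467, p(61)=1121505, p(62)=1300156, p(63)=1505499, p(64)=1741630, p(65)=2012558, p(66)=2323520, p(67)=2679689, p(68)=3087735, p(69)=3554345, p(70)=4087968, p(71)=4697205, p(72)=5392783, p(73)=6185689, p(74)=7089500, p(75)=8118264, p(76)=9289091, p(77)=10619863, p(78)=12132164, p(79)=13848650, p(80)=15796476, p(81)=18004327, p(82)=20506255, p(83)=23338469, p(84)=26543660, p(85)=30167357, p(86)=34262962, p(87)=38887673, p(88)=44108109, p(89)=49995925, p(90)=56634173, p(91)=64112359, p(92)=72533807, p(93)=82010177, p(94)=92669720, p(95)=104651419, p(96)=118114304, p(97)=133230930, p(98)=150198136, p(99)=169229875, p(100)=190569292, p(101)=214481126, p(102)=241265379, p(103)=271248950, p(104)=304801365, p(105)=342325709, p(106)=384276336, p(107)=431149389, p(108)=483502844, p(109)=541946240, p(110)=607163746, p(111)=679903203, p(112)=761002156, p(113)=851376628, p(114)=952050665, p(115)=1064144451, p(116)=1188908248, p(117)=1327710076, p(118)=1482074143, p(119)=1653668665, p(120)=1844349560, p(121)=2056148051, p(122)=2291320912, p(123)=2552338241, p(124)=2841940500, p(125)=3163127352, p(126)=3519222692, p(127)=3913864295, p(128)=4351078600, p(129)=4835271870, p(130)=5371315400, p(131)=5964539504, p(132)=6620830889, p(133)=7346629512, p(134)=8149040695.
Final step: p(135) = p(134) + p(133) - p(130) - p(128) + p(123) + p(120) - p(113) - p(109) + p(100) + p(95) - p(84) - p(78) + p(65) + p(58) - p(43) - p(35) + p(18) + p(9)
= 8149040695 + 7346629512 - 5371315400 - 4351078600 + 2552338241 + 1844349560 - 851376628 - 541946240 + 190569292 + 104651419 - 26543660 - 12132164 + 2012558 + 715220 - 63261 - 14883 + 385 + 30
= 9035836076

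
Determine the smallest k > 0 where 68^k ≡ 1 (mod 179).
89

179 is prime, so ord(68) divides φ(179) = 178.
Divisors of 178: 1, 2, 89, 178.
Repeated squaring: 68^1 ≡ 68, 68^2 ≡ 149, 68^4 ≡ 5, 68^8 ≡ 25, 68^16 ≡ 88, 68^32 ≡ 47, 68^64 ≡ 61, 68^128 ≡ 141 (mod 179).
Test 68^d mod 179 for each divisor d in increasing order:
68^1 ≡ 68
68^2 ≡ 149
68^89 = 68^64·68^16·68^8·68^1 ≡ 1  ← first divisor giving 1
The order is 89.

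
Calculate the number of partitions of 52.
281589

p(n) counts ways to write n as a sum of positive integers (order ignored).
Euler's pentagonal recurrence: p(k) = p(k-1) + p(k-2) - p(k-5) - p(k-7) + p(k-12) + p(k-15) - ... (offsets j(3j∓1)/2, signs ++--, p(0)=1, p(<0)=0).
DP table for k = 0..51: p(0)=1, p(1)=1, p(2)=2, p(3)=3, p(4)=5, p(5)=7, p(6)=11, p(7)=15, p(8)=22, p(9)=30, p(10)=42, p(11)=56, p(12)=77, p(13)=101, p(14)=135, p(15)=176, p(16)=231, p(17)=297, p(18)=385, p(19)=490, p(20)=627, p(21)=792, p(22)=1002, p(23)=1255, p(24)=1575, p(25)=1958, p(26)=2436, p(27)=3010, p(28)=3718, p(29)=4565, p(30)=5604, p(31)=6842, p(32)=8349, p(33)=10143, p(34)=12310, p(35)=14883, p(36)=17977, p(37)=21637, p(38)=26015, p(39)=31185, p(40)=37338, p(41)=44583, p(42)=53174, p(43)=63261, p(44)=75175, p(45)=89134, p(46)=105558, p(47)=124754, p(48)=147273, p(49)=173525, p(50)=204226, p(51)=239943.
Final step: p(52) = p(51) + p(50) - p(47) - p(45) + p(40) + p(37) - p(30) - p(26) + p(17) + p(12) - p(1)
= 239943 + 204226 - 124754 - 89134 + 37338 + 21637 - 5604 - 2436 + 297 + 77 - 1
= 281589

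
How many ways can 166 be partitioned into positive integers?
189334822579

p(n) counts ways to write n as a sum of positive integers (order ignored).
Euler's pentagonal recurrence: p(k) = p(k-1) + p(k-2) - p(k-5) - p(k-7) + p(k-12) + p(k-15) - ... (offsets j(3j∓1)/2, signs ++--, p(0)=1, p(<0)=0).
DP table for k = 0..165: p(0)=1, p(1)=1, p(2)=2, p(3)=3, p(4)=5, p(5)=7, p(6)=11, p(7)=15, p(8)=22, p(9)=30, p(10)=42, p(11)=56, p(12)=77, p(13)=101, p(14)=135, p(15)=176, p(16)=231, p(17)=297, p(18)=385, p(19)=490, p(20)=627, p(21)=792, p(22)=1002, p(23)=1255, p(24)=1575, p(25)=1958, p(26)=2436, p(27)=3010, p(28)=3718, p(29)=4565, p(30)=5604, p(31)=6842, p(32)=8349, p(33)=10143, p(34)=12310, p(35)=14883, p(36)=17977, p(37)=21637, p(38)=26015, p(39)=31185, p(40)=37338, p(41)=44583, p(42)=53174, p(43)=63261, p(44)=75175, p(45)=89134, p(46)=105558, p(47)=124754, p(48)=147273, p(49)=173525, p(50)=204226, p(51)=239943, p(52)=281589, p(53)=329931, p(54)=386155, p(55)=451276, p(56)=526823, p(57)=614154, p(58)=715220, p(59)=831820, p(60)=966467, p(61)=1121505, p(62)=1300156, p(63)=1505499, p(64)=1741630, p(65)=2012558, p(66)=2323520, p(67)=2679689, p(68)=3087735, p(69)=3554345, p(70)=4087968, p(71)=4697205, p(72)=5392783, p(73)=6185689, p(74)=7089500, p(75)=8118264, p(76)=9289091, p(77)=10619863, p(78)=12132164, p(79)=13848650, p(80)=15796476, p(81)=18004327, p(82)=20506255, p(83)=23338469, p(84)=26543660, p(85)=30167357, p(86)=34262962, p(87)=38887673, p(88)=44108109, p(89)=49995925, p(90)=56634173, p(91)=64112359, p(92)=72533807, p(93)=82010177, p(94)=92669720, p(95)=104651419, p(96)=118114304, p(97)=133230930, p(98)=150198136, p(99)=169229875, p(100)=190569292, p(101)=214481126, p(102)=241265379, p(103)=271248950, p(104)=304801365, p(105)=342325709, p(106)=384276336, p(107)=431149389, p(108)=483502844, p(109)=541946240, p(110)=607163746, p(111)=679903203, p(112)=761002156, p(113)=851376628, p(114)=952050665, p(115)=1064144451, p(116)=1188908248, p(117)=1327710076, p(118)=1482074143, p(119)=1653668665, p(120)=1844349560, p(121)=2056148051, p(122)=2291320912, p(123)=2552338241, p(124)=2841940500, p(125)=3163127352, p(126)=3519222692, p(127)=3913864295, p(128)=4351078600, p(129)=4835271870, p(130)=5371315400, p(131)=5964539504, p(132)=6620830889, p(133)=7346629512, p(134)=8149040695, p(135)=9035836076, p(136)=10015581680, p(137)=11097645016, p(138)=12292341831, p(139)=13610949895, p(140)=15065878135, p(141)=16670689208, p(142)=18440293320, p(143)=20390982757, p(144)=22540654445, p(145)=24908858009, p(146)=27517052599, p(147)=30388671978, p(148)=33549419497, p(149)=37027355200, p(150)=40853235313, p(151)=45060624582, p(152)=49686288421, p(153)=54770336324, p(154)=60356673280, p(155)=66493182097, p(156)=73232243759, p(157)=80630964769, p(158)=88751778802, p(159)=97662728555, p(160)=107438159466, p(161)=118159068427, p(162)=129913904637, p(163)=142798995930, p(164)=156919475295, p(165)=172389800255.
Final step: p(166) = p(165) + p(164) - p(161) - p(159) + p(154) + p(151) - p(144) - p(140) + p(131) + p(126) - p(115) - p(109) + p(96) + p(89) - p(74) - p(66) + p(49) + p(40) - p(21) - p(11)
= 172389800255 + 156919475295 - 118159068427 - 97662728555 + 60356673280 + 45060624582 - 22540654445 - 15065878135 + 5964539504 + 3519222692 - 1064144451 - 541946240 + 118114304 + 49995925 - 7089500 - 2323520 + 173525 + 37338 - 792 - 56
= 189334822579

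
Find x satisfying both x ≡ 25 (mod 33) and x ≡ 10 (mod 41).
256

Using Chinese Remainder Theorem:
M = 33 × 41 = 1353
M1 = 41, M2 = 33
y1 = 41^(-1) mod 33 = 29
y2 = 33^(-1) mod 41 = 5
x = (25×41×29 + 10×33×5) mod 1353 = 256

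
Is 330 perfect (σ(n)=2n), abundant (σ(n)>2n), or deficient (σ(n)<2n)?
abundant

Proper divisors of 330: sum = 1 + 2 + 3 + 5 + 6 + 10 + 11 + 15 + 22 + 30 + 33 + 55 + 66 + 110 + 165 = 534
Since 534 > 330, 330 is abundant.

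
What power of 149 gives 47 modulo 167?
136

Baby-step giant-step with step n = ⌈√167⌉ = 13.
Baby steps 149^j mod 167 (j:value) for j=0..12: 0:1, 1:149, 2:157, 3:13, 4:100, 5:37, 6:2, 7:131, 8:147, 9:26, 10:33, 11:74, 12:4.
Giant-step multiplier: 149^(-13) ≡ 149^(166-13) = 149^153 ≡ 109 (mod 167).
Giant steps γ_i = 47·109^i mod 167: γ_0=47, γ_1=113, γ_2=126, γ_3=40, γ_4=18, γ_5=125, γ_6=98, γ_7=161, γ_8=14, γ_9=23, γ_10=2 (in table at j=6).
x = i·n + j = 10·13 + 6 = 136.
Check: 149^136 ≡ 47 (mod 167).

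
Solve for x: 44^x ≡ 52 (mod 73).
69

Baby-step giant-step with step n = ⌈√73⌉ = 9.
Baby steps 44^j mod 73 (j:value) for j=0..8: 0:1, 1:44, 2:38, 3:66, 4:57, 5:26, 6:49, 7:39, 8:37.
Giant-step multiplier: 44^(-9) ≡ 44^(72-9) = 44^63 ≡ 10 (mod 73).
Giant steps γ_i = 52·10^i mod 73: γ_0=52, γ_1=9, γ_2=17, γ_3=24, γ_4=21, γ_5=64, γ_6=56, γ_7=49 (in table at j=6).
x = i·n + j = 7·9 + 6 = 69.
Check: 44^69 ≡ 52 (mod 73).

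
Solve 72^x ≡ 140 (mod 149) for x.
80

Baby-step giant-step with step n = ⌈√149⌉ = 13.
Baby steps 72^j mod 149 (j:value) for j=0..12: 0:1, 1:72, 2:118, 3:3, 4:67, 5:56, 6:9, 7:52, 8:19, 9:27, 10:7, 11:57, 12:81.
Giant-step multiplier: 72^(-13) ≡ 72^(148-13) = 72^135 ≡ 71 (mod 149).
Giant steps γ_i = 140·71^i mod 149: γ_0=140, γ_1=106, γ_2=76, γ_3=32, γ_4=37, γ_5=94, γ_6=118 (in table at j=2).
x = i·n + j = 6·13 + 2 = 80.
Check: 72^80 ≡ 140 (mod 149).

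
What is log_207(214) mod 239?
3

Baby-step giant-step with step n = ⌈√239⌉ = 16.
Baby steps 207^j mod 239 (j:value) for j=0..15: 0:1, 1:207, 2:68, 3:214, 4:83, 5:212, 6:147, 7:76, 8:197, 9:149, 10:12, 11:94, 12:99, 13:178, 14:40, 15:154.
h = 214 is already in the table at j=3, so x = 3.
Check: 207^3 ≡ 214 (mod 239).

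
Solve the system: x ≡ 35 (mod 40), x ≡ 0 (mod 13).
195

Using Chinese Remainder Theorem:
M = 40 × 13 = 520
M1 = 13, M2 = 40
y1 = 13^(-1) mod 40 = 37
y2 = 40^(-1) mod 13 = 1
x = (35×13×37 + 0×40×1) mod 520 = 195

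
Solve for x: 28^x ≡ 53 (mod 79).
23

Baby-step giant-step with step n = ⌈√79⌉ = 9.
Baby steps 28^j mod 79 (j:value) for j=0..8: 0:1, 1:28, 2:73, 3:69, 4:36, 5:60, 6:21, 7:35, 8:32.
Giant-step multiplier: 28^(-9) ≡ 28^(78-9) = 28^69 ≡ 41 (mod 79).
Giant steps γ_i = 53·41^i mod 79: γ_0=53, γ_1=40, γ_2=60 (in table at j=5).
x = i·n + j = 2·9 + 5 = 23.
Check: 28^23 ≡ 53 (mod 79).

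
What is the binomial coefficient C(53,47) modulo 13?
0

Using Lucas' theorem:
Write n=53 and k=47 in base 13:
n in base 13: [4, 1]
k in base 13: [3, 8]
C(53,47) mod 13 = ∏ C(n_i, k_i) mod 13
Digit binomials (mod 13): C(4,3) = 4; C(1,8) = 0 (k_i > n_i)
Product: 4 × 0 = 0 ≡ 0 (mod 13)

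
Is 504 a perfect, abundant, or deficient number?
abundant

Proper divisors of 504: sum = 1 + 2 + 3 + 4 + 6 + 7 + 8 + 9 + ... + 84 + 126 + 168 + 252 (23 divisors) = 1056
Since 1056 > 504, 504 is abundant.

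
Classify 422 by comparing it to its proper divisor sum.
deficient

Proper divisors of 422: sum = 1 + 2 + 211 = 214
Since 214 < 422, 422 is deficient.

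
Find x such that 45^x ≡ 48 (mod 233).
199

Baby-step giant-step with step n = ⌈√233⌉ = 16.
Baby steps 45^j mod 233 (j:value) for j=0..15: 0:1, 1:45, 2:161, 3:22, 4:58, 5:47, 6:18, 7:111, 8:102, 9:163, 10:112, 11:147, 12:91, 13:134, 14:205, 15:138.
Giant-step multiplier: 45^(-16) ≡ 45^(232-16) = 45^216 ≡ 23 (mod 233).
Giant steps γ_i = 48·23^i mod 233: γ_0=48, γ_1=172, γ_2=228, γ_3=118, γ_4=151, γ_5=211, γ_6=193, γ_7=12, γ_8=43, γ_9=57, γ_10=146, γ_11=96, γ_12=111 (in table at j=7).
x = i·n + j = 12·16 + 7 = 199.
Check: 45^199 ≡ 48 (mod 233).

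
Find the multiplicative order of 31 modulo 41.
10

41 is prime, so ord(31) divides φ(41) = 40.
Divisors of 40: 1, 2, 4, 5, 8, 10, 20, 40.
Repeated squaring: 31^1 ≡ 31, 31^2 ≡ 18, 31^4 ≡ 37, 31^8 ≡ 16, 31^16 ≡ 10, 31^32 ≡ 18 (mod 41).
Test 31^d mod 41 for each divisor d in increasing order:
31^1 ≡ 31
31^2 ≡ 18
31^4 ≡ 37
31^5 = 31^4·31^1 ≡ 40
31^8 ≡ 16
31^10 = 31^8·31^2 ≡ 1  ← first divisor giving 1
The order is 10.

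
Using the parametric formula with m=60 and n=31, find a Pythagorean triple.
(2639, 3720, 4561)

Euclid's formula: a = m² - n², b = 2mn, c = m² + n²
m = 60, n = 31
a = 60² - 31² = 3600 - 961 = 2639
b = 2 × 60 × 31 = 3720
c = 60² + 31² = 3600 + 961 = 4561
Verification: 2639² + 3720² = 6964321 + 13838400 = 20802721 = 4561² ✓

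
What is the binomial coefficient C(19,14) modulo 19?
0

Using Lucas' theorem:
Write n=19 and k=14 in base 19:
n in base 19: [1, 0]
k in base 19: [0, 14]
C(19,14) mod 19 = ∏ C(n_i, k_i) mod 19
Digit binomials (mod 19): C(1,0) = 1; C(0,14) = 0 (k_i > n_i)
Product: 1 × 0 = 0 ≡ 0 (mod 19)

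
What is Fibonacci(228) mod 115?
86

Matrix identity: Q^n = [[F_(n+1), F_n], [F_n, F_(n-1)]] with Q = [[1,1],[1,0]].
n = 228 = 11100100₂. Square-and-multiply, entries mod 115:
Q^1 = [[1,1],[1,0]]
Q^3 = (Q^1)²·Q = [[3,2],[2,1]]
Q^7 = (Q^3)²·Q = [[21,13],[13,8]]
Q^14 = (Q^7)² = [[35,32],[32,3]]
Q^28 = (Q^14)² = [[64,66],[66,113]]
Q^57 = (Q^28)²·Q = [[9,57],[57,67]]
Q^114 = (Q^57)² = [[110,77],[77,33]]
Q^228 = (Q^114)² = [[89,86],[86,3]]
F_228 mod 115 = Q^228[0][1] = 86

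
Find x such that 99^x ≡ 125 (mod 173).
73

Baby-step giant-step with step n = ⌈√173⌉ = 14.
Baby steps 99^j mod 173 (j:value) for j=0..13: 0:1, 1:99, 2:113, 3:115, 4:140, 5:20, 6:77, 7:11, 8:51, 9:32, 10:54, 11:156, 12:47, 13:155.
Giant-step multiplier: 99^(-14) ≡ 99^(172-14) = 99^158 ≡ 163 (mod 173).
Giant steps γ_i = 125·163^i mod 173: γ_0=125, γ_1=134, γ_2=44, γ_3=79, γ_4=75, γ_5=115 (in table at j=3).
x = i·n + j = 5·14 + 3 = 73.
Check: 99^73 ≡ 125 (mod 173).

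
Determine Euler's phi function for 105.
48

105 = 3 × 5 × 7
φ(n) = n × ∏(1 - 1/p) for each prime p dividing n
φ(105) = 105 × (1 - 1/3) × (1 - 1/5) × (1 - 1/7) = 48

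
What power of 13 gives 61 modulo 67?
49

Baby-step giant-step with step n = ⌈√67⌉ = 9.
Baby steps 13^j mod 67 (j:value) for j=0..8: 0:1, 1:13, 2:35, 3:53, 4:19, 5:46, 6:62, 7:2, 8:26.
Giant-step multiplier: 13^(-9) ≡ 13^(66-9) = 13^57 ≡ 45 (mod 67).
Giant steps γ_i = 61·45^i mod 67: γ_0=61, γ_1=65, γ_2=44, γ_3=37, γ_4=57, γ_5=19 (in table at j=4).
x = i·n + j = 5·9 + 4 = 49.
Check: 13^49 ≡ 61 (mod 67).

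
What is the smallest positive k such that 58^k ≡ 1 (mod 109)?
108

109 is prime, so ord(58) divides φ(109) = 108.
Divisors of 108: 1, 2, 3, 4, 6, 9, 12, 18, 27, 36, 54, 108.
Repeated squaring: 58^1 ≡ 58, 58^2 ≡ 94, 58^4 ≡ 7, 58^8 ≡ 49, 58^16 ≡ 3, 58^32 ≡ 9, 58^64 ≡ 81 (mod 109).
Test 58^d mod 109 for each divisor d in increasing order:
58^1 ≡ 58
58^2 ≡ 94
58^3 = 58^2·58^1 ≡ 2
58^4 ≡ 7
58^6 = 58^4·58^2 ≡ 4
58^9 = 58^8·58^1 ≡ 8
58^12 = 58^8·58^4 ≡ 16
58^18 = 58^16·58^2 ≡ 64
58^27 = 58^16·58^8·58^2·58^1 ≡ 76
58^36 = 58^32·58^4 ≡ 63
58^54 = 58^32·58^16·58^4·58^2 ≡ 108
58^108 = 58^64·58^32·58^8·58^4 ≡ 1  ← first divisor giving 1
The order is 108.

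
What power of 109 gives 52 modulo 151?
17

Baby-step giant-step with step n = ⌈√151⌉ = 13.
Baby steps 109^j mod 151 (j:value) for j=0..12: 0:1, 1:109, 2:103, 3:53, 4:39, 5:23, 6:91, 7:104, 8:11, 9:142, 10:76, 11:130, 12:127.
Giant-step multiplier: 109^(-13) ≡ 109^(150-13) = 109^137 ≡ 114 (mod 151).
Giant steps γ_i = 52·114^i mod 151: γ_0=52, γ_1=39 (in table at j=4).
x = i·n + j = 1·13 + 4 = 17.
Check: 109^17 ≡ 52 (mod 151).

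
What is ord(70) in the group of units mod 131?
10

131 is prime, so ord(70) divides φ(131) = 130.
Divisors of 130: 1, 2, 5, 10, 13, 26, 65, 130.
Repeated squaring: 70^1 ≡ 70, 70^2 ≡ 53, 70^4 ≡ 58, 70^8 ≡ 89, 70^16 ≡ 61, 70^32 ≡ 53, 70^64 ≡ 58, 70^128 ≡ 89 (mod 131).
Test 70^d mod 131 for each divisor d in increasing order:
70^1 ≡ 70
70^2 ≡ 53
70^5 = 70^4·70^1 ≡ 130
70^10 = 70^8·70^2 ≡ 1  ← first divisor giving 1
The order is 10.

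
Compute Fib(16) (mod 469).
49

Matrix identity: Q^n = [[F_(n+1), F_n], [F_n, F_(n-1)]] with Q = [[1,1],[1,0]].
n = 16 = 10000₂. Square-and-multiply, entries mod 469:
Q^1 = [[1,1],[1,0]]
Q^2 = (Q^1)² = [[2,1],[1,1]]
Q^4 = (Q^2)² = [[5,3],[3,2]]
Q^8 = (Q^4)² = [[34,21],[21,13]]
Q^16 = (Q^8)² = [[190,49],[49,141]]
F_16 mod 469 = Q^16[0][1] = 49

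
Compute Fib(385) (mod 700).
85

Matrix identity: Q^n = [[F_(n+1), F_n], [F_n, F_(n-1)]] with Q = [[1,1],[1,0]].
n = 385 = 110000001₂. Square-and-multiply, entries mod 700:
Q^1 = [[1,1],[1,0]]
Q^3 = (Q^1)²·Q = [[3,2],[2,1]]
Q^6 = (Q^3)² = [[13,8],[8,5]]
Q^12 = (Q^6)² = [[233,144],[144,89]]
Q^24 = (Q^12)² = [[125,168],[168,657]]
Q^48 = (Q^24)² = [[449,476],[476,673]]
Q^96 = (Q^48)² = [[477,672],[672,505]]
Q^192 = (Q^96)² = [[113,504],[504,309]]
Q^385 = (Q^192)²·Q = [[673,85],[85,588]]
F_385 mod 700 = Q^385[0][1] = 85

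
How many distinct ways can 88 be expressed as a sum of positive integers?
44108109

p(n) counts ways to write n as a sum of positive integers (order ignored).
Euler's pentagonal recurrence: p(k) = p(k-1) + p(k-2) - p(k-5) - p(k-7) + p(k-12) + p(k-15) - ... (offsets j(3j∓1)/2, signs ++--, p(0)=1, p(<0)=0).
DP table for k = 0..87: p(0)=1, p(1)=1, p(2)=2, p(3)=3, p(4)=5, p(5)=7, p(6)=11, p(7)=15, p(8)=22, p(9)=30, p(10)=42, p(11)=56, p(12)=77, p(13)=101, p(14)=135, p(15)=176, p(16)=231, p(17)=297, p(18)=385, p(19)=490, p(20)=627, p(21)=792, p(22)=1002, p(23)=1255, p(24)=1575, p(25)=1958, p(26)=2436, p(27)=3010, p(28)=3718, p(29)=4565, p(30)=5604, p(31)=6842, p(32)=8349, p(33)=10143, p(34)=12310, p(35)=14883, p(36)=17977, p(37)=21637, p(38)=26015, p(39)=31185, p(40)=37338, p(41)=44583, p(42)=53174, p(43)=63261, p(44)=75175, p(45)=89134, p(46)=105558, p(47)=124754, p(48)=147273, p(49)=173525, p(50)=204226, p(51)=239943, p(52)=281589, p(53)=329931, p(54)=386155, p(55)=451276, p(56)=526823, p(57)=614154, p(58)=715220, p(59)=831820, p(60)=966467, p(61)=1121505, p(62)=1300156, p(63)=1505499, p(64)=1741630, p(65)=2012558, p(66)=2323520, p(67)=2679689, p(68)=3087735, p(69)=3554345, p(70)=4087968, p(71)=4697205, p(72)=5392783, p(73)=6185689, p(74)=7089500, p(75)=8118264, p(76)=9289091, p(77)=10619863, p(78)=12132164, p(79)=13848650, p(80)=15796476, p(81)=18004327, p(82)=20506255, p(83)=23338469, p(84)=26543660, p(85)=30167357, p(86)=34262962, p(87)=38887673.
Final step: p(88) = p(87) + p(86) - p(83) - p(81) + p(76) + p(73) - p(66) - p(62) + p(53) + p(48) - p(37) - p(31) + p(18) + p(11)
= 38887673 + 34262962 - 23338469 - 18004327 + 9289091 + 6185689 - 2323520 - 1300156 + 329931 + 147273 - 21637 - 6842 + 385 + 56
= 44108109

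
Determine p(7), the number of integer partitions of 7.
15

p(n) counts ways to write n as a sum of positive integers (order ignored).
Examples: 7; 6 + 1; 5 + 2; 5 + 1 + 1; 4 + 3; ... (15 total)
p(7) = 15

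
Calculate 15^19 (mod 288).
207

Repeated squaring. Binary of 19 = 10011.
15^1 ≡ 15 (mod 288); 15^2 ≡ 225 (mod 288); 15^4 ≡ 225 (mod 288); 15^8 ≡ 225 (mod 288); 15^16 ≡ 225 (mod 288)
15^19 = 15^1 × 15^2 × 15^16 ≡ 207 (mod 288)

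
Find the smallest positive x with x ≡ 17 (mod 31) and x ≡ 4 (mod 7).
172

Using Chinese Remainder Theorem:
M = 31 × 7 = 217
M1 = 7, M2 = 31
y1 = 7^(-1) mod 31 = 9
y2 = 31^(-1) mod 7 = 5
x = (17×7×9 + 4×31×5) mod 217 = 172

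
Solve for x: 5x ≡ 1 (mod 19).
4

gcd(5, 19) = 1, so the inverse exists.
Extended Euclidean algorithm on (19, 5):
19 = 3 × 5 + 4  ⟹  4 = (1)·19 + (-3)·5
5 = 1 × 4 + 1  ⟹  1 = (-1)·19 + (4)·5
So (4)·5 ≡ 1 (mod 19), i.e. 5^(-1) ≡ 4 (mod 19).
Check: 5 × 4 = 20 ≡ 1 (mod 19)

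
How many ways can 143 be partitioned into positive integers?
20390982757

p(n) counts ways to write n as a sum of positive integers (order ignored).
Euler's pentagonal recurrence: p(k) = p(k-1) + p(k-2) - p(k-5) - p(k-7) + p(k-12) + p(k-15) - ... (offsets j(3j∓1)/2, signs ++--, p(0)=1, p(<0)=0).
DP table for k = 0..142: p(0)=1, p(1)=1, p(2)=2, p(3)=3, p(4)=5, p(5)=7, p(6)=11, p(7)=15, p(8)=22, p(9)=30, p(10)=42, p(11)=56, p(12)=77, p(13)=101, p(14)=135, p(15)=176, p(16)=231, p(17)=297, p(18)=385, p(19)=490, p(20)=627, p(21)=792, p(22)=1002, p(23)=1255, p(24)=1575, p(25)=1958, p(26)=2436, p(27)=3010, p(28)=3718, p(29)=4565, p(30)=5604, p(31)=6842, p(32)=8349, p(33)=10143, p(34)=12310, p(35)=14883, p(36)=17977, p(37)=21637, p(38)=26015, p(39)=31185, p(40)=37338, p(41)=44583, p(42)=53174, p(43)=63261, p(44)=75175, p(45)=89134, p(46)=105558, p(47)=124754, p(48)=147273, p(49)=173525, p(50)=204226, p(51)=239943, p(52)=281589, p(53)=329931, p(54)=386155, p(55)=451276, p(56)=526823, p(57)=614154, p(58)=715220, p(59)=831820, p(60)=966467, p(61)=1121505, p(62)=1300156, p(63)=1505499, p(64)=1741630, p(65)=2012558, p(66)=2323520, p(67)=2679689, p(68)=3087735, p(69)=3554345, p(70)=4087968, p(71)=4697205, p(72)=5392783, p(73)=6185689, p(74)=7089500, p(75)=8118264, p(76)=9289091, p(77)=10619863, p(78)=12132164, p(79)=13848650, p(80)=15796476, p(81)=18004327, p(82)=20506255, p(83)=23338469, p(84)=26543660, p(85)=30167357, p(86)=34262962, p(87)=38887673, p(88)=44108109, p(89)=49995925, p(90)=56634173, p(91)=64112359, p(92)=72533807, p(93)=82010177, p(94)=92669720, p(95)=104651419, p(96)=118114304, p(97)=133230930, p(98)=150198136, p(99)=169229875, p(100)=190569292, p(101)=214481126, p(102)=241265379, p(103)=271248950, p(104)=304801365, p(105)=342325709, p(106)=384276336, p(107)=431149389, p(108)=483502844, p(109)=541946240, p(110)=607163746, p(111)=679903203, p(112)=761002156, p(113)=851376628, p(114)=952050665, p(115)=1064144451, p(116)=1188908248, p(117)=1327710076, p(118)=1482074143, p(119)=1653668665, p(120)=1844349560, p(121)=2056148051, p(122)=2291320912, p(123)=2552338241, p(124)=2841940500, p(125)=3163127352, p(126)=3519222692, p(127)=3913864295, p(128)=4351078600, p(129)=4835271870, p(130)=5371315400, p(131)=5964539504, p(132)=6620830889, p(133)=7346629512, p(134)=8149040695, p(135)=9035836076, p(136)=10015581680, p(137)=11097645016, p(138)=12292341831, p(139)=13610949895, p(140)=15065878135, p(141)=16670689208, p(142)=18440293320.
Final step: p(143) = p(142) + p(141) - p(138) - p(136) + p(131) + p(128) - p(121) - p(117) + p(108) + p(103) - p(92) - p(86) + p(73) + p(66) - p(51) - p(43) + p(26) + p(17)
= 18440293320 + 16670689208 - 12292341831 - 10015581680 + 5964539504 + 4351078600 - 2056148051 - 1327710076 + 483502844 + 271248950 - 72533807 - 34262962 + 6185689 + 2323520 - 239943 - 63261 + 2436 + 297
= 20390982757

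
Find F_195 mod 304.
2

Matrix identity: Q^n = [[F_(n+1), F_n], [F_n, F_(n-1)]] with Q = [[1,1],[1,0]].
n = 195 = 11000011₂. Square-and-multiply, entries mod 304:
Q^1 = [[1,1],[1,0]]
Q^3 = (Q^1)²·Q = [[3,2],[2,1]]
Q^6 = (Q^3)² = [[13,8],[8,5]]
Q^12 = (Q^6)² = [[233,144],[144,89]]
Q^24 = (Q^12)² = [[241,160],[160,81]]
Q^48 = (Q^24)² = [[81,144],[144,241]]
Q^97 = (Q^48)²·Q = [[97,241],[241,160]]
Q^195 = (Q^97)²·Q = [[227,2],[2,225]]
F_195 mod 304 = Q^195[0][1] = 2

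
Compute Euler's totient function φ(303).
200

303 = 3 × 101
φ(n) = n × ∏(1 - 1/p) for each prime p dividing n
φ(303) = 303 × (1 - 1/3) × (1 - 1/101) = 200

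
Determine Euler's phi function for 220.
80

220 = 2^2 × 5 × 11
φ(n) = n × ∏(1 - 1/p) for each prime p dividing n
φ(220) = 220 × (1 - 1/2) × (1 - 1/5) × (1 - 1/11) = 80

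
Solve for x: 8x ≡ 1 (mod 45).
17

gcd(8, 45) = 1, so the inverse exists.
Extended Euclidean algorithm on (45, 8):
45 = 5 × 8 + 5  ⟹  5 = (1)·45 + (-5)·8
8 = 1 × 5 + 3  ⟹  3 = (-1)·45 + (6)·8
5 = 1 × 3 + 2  ⟹  2 = (2)·45 + (-11)·8
3 = 1 × 2 + 1  ⟹  1 = (-3)·45 + (17)·8
So (17)·8 ≡ 1 (mod 45), i.e. 8^(-1) ≡ 17 (mod 45).
Check: 8 × 17 = 136 ≡ 1 (mod 45)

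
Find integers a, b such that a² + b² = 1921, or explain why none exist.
20² + 39² (a=20, b=39)

Factorization: 1921 = 17 × 113
By Fermat: n is sum of two squares iff every prime p ≡ 3 (mod 4) appears to even power.
All primes ≡ 3 (mod 4) appear to even power.
Search a = 0, 1, 2, … for 1921 - a² a perfect square: first hit at a = 20: 1921 - 400 = 1521 = 39².
1921 = 20² + 39² = 400 + 1521 ✓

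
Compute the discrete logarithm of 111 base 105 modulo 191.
103

Baby-step giant-step with step n = ⌈√191⌉ = 14.
Baby steps 105^j mod 191 (j:value) for j=0..13: 0:1, 1:105, 2:138, 3:165, 4:135, 5:41, 6:103, 7:119, 8:80, 9:187, 10:153, 11:21, 12:104, 13:33.
Giant-step multiplier: 105^(-14) ≡ 105^(190-14) = 105^176 ≡ 92 (mod 191).
Giant steps γ_i = 111·92^i mod 191: γ_0=111, γ_1=89, γ_2=166, γ_3=183, γ_4=28, γ_5=93, γ_6=152, γ_7=41 (in table at j=5).
x = i·n + j = 7·14 + 5 = 103.
Check: 105^103 ≡ 111 (mod 191).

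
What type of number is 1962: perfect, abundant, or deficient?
abundant

Proper divisors of 1962: sum = 1 + 2 + 3 + 6 + 9 + 18 + 109 + 218 + 327 + 654 + 981 = 2328
Since 2328 > 1962, 1962 is abundant.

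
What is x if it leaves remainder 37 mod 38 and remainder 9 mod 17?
417

Using Chinese Remainder Theorem:
M = 38 × 17 = 646
M1 = 17, M2 = 38
y1 = 17^(-1) mod 38 = 9
y2 = 38^(-1) mod 17 = 13
x = (37×17×9 + 9×38×13) mod 646 = 417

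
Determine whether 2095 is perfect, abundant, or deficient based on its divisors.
deficient

Proper divisors of 2095: sum = 1 + 5 + 419 = 425
Since 425 < 2095, 2095 is deficient.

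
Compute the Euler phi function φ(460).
176

460 = 2^2 × 5 × 23
φ(n) = n × ∏(1 - 1/p) for each prime p dividing n
φ(460) = 460 × (1 - 1/2) × (1 - 1/5) × (1 - 1/23) = 176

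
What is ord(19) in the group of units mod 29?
28

29 is prime, so ord(19) divides φ(29) = 28.
Divisors of 28: 1, 2, 4, 7, 14, 28.
Repeated squaring: 19^1 ≡ 19, 19^2 ≡ 13, 19^4 ≡ 24, 19^8 ≡ 25, 19^16 ≡ 16 (mod 29).
Test 19^d mod 29 for each divisor d in increasing order:
19^1 ≡ 19
19^2 ≡ 13
19^4 ≡ 24
19^7 = 19^4·19^2·19^1 ≡ 12
19^14 = 19^8·19^4·19^2 ≡ 28
19^28 = 19^16·19^8·19^4 ≡ 1  ← first divisor giving 1
The order is 28.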